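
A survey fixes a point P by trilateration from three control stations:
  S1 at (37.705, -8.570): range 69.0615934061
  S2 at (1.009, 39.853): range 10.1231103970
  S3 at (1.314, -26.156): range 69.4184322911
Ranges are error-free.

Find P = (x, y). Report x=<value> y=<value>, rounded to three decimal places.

eq1: (x − 37.705)² + (y + 8.570)² = 69.0615934061²
eq2: (x − 1.009)² + (y − 39.853)² = 10.1231103970²
eq3: (x − 1.314)² + (y + 26.156)² = 69.4184322911²
eq3−eq2, eq3−eq1 (x²,y² cancel):
  -0.610·x + 132.018·y = 5619.858136
  72.782·x + 35.172·y = 858.664051
det = -0.610·35.172 − 132.018·72.782 = -9629.988996
x = (5619.858136·35.172 − 132.018·858.664051) / -9629.988996 = -8.754168
y = (-0.610·858.664051 − 5619.858136·72.782) / -9629.988996 = 42.528429

x=-8.754 y=42.528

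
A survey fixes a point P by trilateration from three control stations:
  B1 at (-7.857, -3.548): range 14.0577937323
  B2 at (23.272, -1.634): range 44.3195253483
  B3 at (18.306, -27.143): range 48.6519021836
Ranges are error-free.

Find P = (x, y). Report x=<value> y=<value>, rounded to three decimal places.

eq1: (x + 7.857)² + (y + 3.548)² = 14.0577937323²
eq2: (x − 23.272)² + (y + 1.634)² = 44.3195253483²
eq3: (x − 18.306)² + (y + 27.143)² = 48.6519021836²
eq2−eq1, eq2−eq3 (x²,y² cancel):
  -62.258·x − 3.828·y = 1296.663575
  -9.932·x − 51.018·y = 124.808886
det = -62.258·-51.018 − -3.828·-9.932 = 3138.258948
x = (1296.663575·-51.018 − -3.828·124.808886) / 3138.258948 = -20.927341
y = (-62.258·124.808886 − 1296.663575·-9.932) / 3138.258948 = 1.627689

x=-20.927 y=1.628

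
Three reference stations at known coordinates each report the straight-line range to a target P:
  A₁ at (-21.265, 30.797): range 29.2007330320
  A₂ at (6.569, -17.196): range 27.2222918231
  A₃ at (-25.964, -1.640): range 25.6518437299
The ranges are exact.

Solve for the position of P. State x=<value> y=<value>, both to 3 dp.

eq1: (x + 21.265)² + (y − 30.797)² = 29.2007330320²
eq2: (x − 6.569)² + (y + 17.196)² = 27.2222918231²
eq3: (x + 25.964)² + (y + 1.640)² = 25.6518437299²
eq1−eq2, eq1−eq3 (x²,y² cancel):
  55.668·x − 95.986·y = -950.171619
  -9.398·x − 64.874·y = -529.170815
det = 55.668·-64.874 − -95.986·-9.398 = -4513.482260
x = (-950.171619·-64.874 − -95.986·-529.170815) / -4513.482260 = -2.403564
y = (55.668·-529.170815 − -950.171619·-9.398) / -4513.482260 = 8.505095

x=-2.404 y=8.505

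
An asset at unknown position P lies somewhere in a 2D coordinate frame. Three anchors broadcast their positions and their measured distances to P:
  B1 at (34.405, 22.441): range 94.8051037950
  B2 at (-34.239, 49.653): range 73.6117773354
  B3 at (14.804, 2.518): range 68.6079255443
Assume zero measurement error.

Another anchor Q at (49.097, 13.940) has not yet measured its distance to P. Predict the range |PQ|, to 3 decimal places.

eq1: (x − 34.405)² + (y − 22.441)² = 94.8051037950²
eq2: (x + 34.239)² + (y − 49.653)² = 73.6117773354²
eq3: (x − 14.804)² + (y − 2.518)² = 68.6079255443²
eq1−eq3, eq1−eq2 (x²,y² cancel):
  -39.202·x − 39.846·y = 2819.156492
  -137.288·x + 54.424·y = 5519.740967
det = -39.202·54.424 − -39.846·-137.288 = -7603.907296
x = (2819.156492·54.424 − -39.846·5519.740967) / -7603.907296 = -49.102305
y = (-39.202·5519.740967 − 2819.156492·-137.288) / -7603.907296 = -22.442603
|P − Q| = √((-49.102305 − 49.097)² + (-22.442603 − 13.940)²) = 104.722477

104.722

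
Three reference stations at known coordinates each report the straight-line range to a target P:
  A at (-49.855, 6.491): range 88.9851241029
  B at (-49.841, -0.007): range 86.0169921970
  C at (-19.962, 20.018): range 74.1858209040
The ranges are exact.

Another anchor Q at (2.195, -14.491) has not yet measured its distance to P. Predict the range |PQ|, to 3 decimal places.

33.972

eq1: (x + 49.855)² + (y − 6.491)² = 88.9851241029²
eq2: (x + 49.841)² + (y + 0.007)² = 86.0169921970²
eq3: (x + 19.962)² + (y − 20.018)² = 74.1858209040²
eq3−eq1, eq3−eq2 (x²,y² cancel):
  -59.786·x − 27.054·y = -686.363950
  -59.758·x − 40.050·y = -210.463361
det = -59.786·-40.050 − -27.054·-59.758 = 777.736368
x = (-686.363950·-40.050 − -27.054·-210.463361) / 777.736368 = 28.023635
y = (-59.786·-210.463361 − -686.363950·-59.758) / 777.736368 = -36.558628
|P − Q| = √((28.023635 − 2.195)² + (-36.558628 − -14.491)²) = 33.972027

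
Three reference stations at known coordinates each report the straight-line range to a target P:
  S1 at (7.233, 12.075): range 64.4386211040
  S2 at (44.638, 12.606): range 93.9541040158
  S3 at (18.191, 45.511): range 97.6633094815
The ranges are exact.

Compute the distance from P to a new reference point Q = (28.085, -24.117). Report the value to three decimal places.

eq1: (x − 7.233)² + (y − 12.075)² = 64.4386211040²
eq2: (x − 44.638)² + (y − 12.606)² = 93.9541040158²
eq3: (x − 18.191)² + (y − 45.511)² = 97.6633094815²
eq2−eq1, eq2−eq3 (x²,y² cancel):
  -74.810·x − 1.062·y = 2721.697406
  -52.894·x + 65.810·y = -460.047035
det = -74.810·65.810 − -1.062·-52.894 = -4979.419528
x = (2721.697406·65.810 − -1.062·-460.047035) / -4979.419528 = -35.872924
y = (-74.810·-460.047035 − 2721.697406·-52.894) / -4979.419528 = -35.822967
|P − Q| = √((-35.872924 − 28.085)² + (-35.822967 − -24.117)²) = 65.020348

65.020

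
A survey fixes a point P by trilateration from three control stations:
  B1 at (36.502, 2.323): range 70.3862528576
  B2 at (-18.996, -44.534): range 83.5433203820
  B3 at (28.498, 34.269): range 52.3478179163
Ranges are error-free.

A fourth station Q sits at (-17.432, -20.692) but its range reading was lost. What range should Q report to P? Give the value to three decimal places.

eq1: (x − 36.502)² + (y − 2.323)² = 70.3862528576²
eq2: (x + 18.996)² + (y + 44.534)² = 83.5433203820²
eq3: (x − 28.498)² + (y − 34.269)² = 52.3478179163²
eq3−eq1, eq3−eq2 (x²,y² cancel):
  16.008·x − 63.892·y = -2862.638583
  -94.988·x − 157.606·y = -3881.567533
det = 16.008·-157.606 − -63.892·-94.988 = -8591.930144
x = (-2862.638583·-157.606 − -63.892·-3881.567533) / -8591.930144 = -23.646364
y = (16.008·-3881.567533 − -2862.638583·-94.988) / -8591.930144 = 38.879791
|P − Q| = √((-23.646364 − -17.432)² + (38.879791 − -20.692)²) = 59.895046

59.895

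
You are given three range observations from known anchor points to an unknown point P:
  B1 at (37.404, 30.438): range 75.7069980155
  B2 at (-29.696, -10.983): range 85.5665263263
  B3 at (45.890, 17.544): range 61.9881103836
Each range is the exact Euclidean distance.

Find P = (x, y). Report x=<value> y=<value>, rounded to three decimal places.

x=49.092 y=-44.361

eq1: (x − 37.404)² + (y − 30.438)² = 75.7069980155²
eq2: (x + 29.696)² + (y + 10.983)² = 85.5665263263²
eq3: (x − 45.890)² + (y − 17.544)² = 61.9881103836²
eq3−eq1, eq3−eq2 (x²,y² cancel):
  -16.972·x + 25.788·y = -1977.176696
  -151.172·x − 57.054·y = -4890.309930
det = -16.972·-57.054 − 25.788·-151.172 = 4866.744024
x = (-1977.176696·-57.054 − 25.788·-4890.309930) / 4866.744024 = 49.091785
y = (-16.972·-4890.309930 − -1977.176696·-151.172) / 4866.744024 = -44.361366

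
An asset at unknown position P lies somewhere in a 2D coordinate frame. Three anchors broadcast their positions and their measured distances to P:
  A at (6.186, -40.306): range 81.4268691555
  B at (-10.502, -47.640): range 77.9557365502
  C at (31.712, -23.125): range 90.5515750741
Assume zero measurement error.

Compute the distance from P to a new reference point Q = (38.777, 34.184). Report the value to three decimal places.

87.090

eq1: (x − 6.186)² + (y + 40.306)² = 81.4268691555²
eq2: (x + 10.502)² + (y + 47.640)² = 77.9557365502²
eq3: (x − 31.712)² + (y + 23.125)² = 90.5515750741²
eq2−eq1, eq2−eq3 (x²,y² cancel):
  33.376·x + 14.668·y = -1270.259531
  84.428·x + 49.030·y = -2961.935922
det = 33.376·49.030 − 14.668·84.428 = 398.035376
x = (-1270.259531·49.030 − 14.668·-2961.935922) / 398.035376 = -47.320288
y = (33.376·-2961.935922 − -1270.259531·84.428) / 398.035376 = 21.073248
|P − Q| = √((-47.320288 − 38.777)² + (21.073248 − 34.184)²) = 87.089809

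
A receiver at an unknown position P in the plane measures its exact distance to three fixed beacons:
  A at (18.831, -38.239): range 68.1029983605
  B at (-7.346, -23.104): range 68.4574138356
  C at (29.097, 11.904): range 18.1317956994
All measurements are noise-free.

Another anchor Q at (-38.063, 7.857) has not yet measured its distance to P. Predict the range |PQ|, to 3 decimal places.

eq1: (x − 18.831)² + (y + 38.239)² = 68.1029983605²
eq2: (x + 7.346)² + (y + 23.104)² = 68.4574138356²
eq3: (x − 29.097)² + (y − 11.904)² = 18.1317956994²
eq3−eq1, eq3−eq2 (x²,y² cancel):
  -20.532·x − 100.286·y = -3480.769313
  -72.886·x − 70.016·y = -4758.237587
det = -20.532·-70.016 − -100.286·-72.886 = -5871.876884
x = (-3480.769313·-70.016 − -100.286·-4758.237587) / -5871.876884 = 39.761575
y = (-20.532·-4758.237587 − -3480.769313·-72.886) / -5871.876884 = 26.567863
|P − Q| = √((39.761575 − -38.063)² + (26.567863 − 7.857)²) = 80.042244

80.042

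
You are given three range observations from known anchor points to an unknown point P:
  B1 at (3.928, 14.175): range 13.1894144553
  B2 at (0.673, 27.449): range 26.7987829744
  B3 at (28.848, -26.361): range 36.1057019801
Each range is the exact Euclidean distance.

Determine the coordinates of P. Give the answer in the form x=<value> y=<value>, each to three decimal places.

eq1: (x − 3.928)² + (y − 14.175)² = 13.1894144553²
eq2: (x − 0.673)² + (y − 27.449)² = 26.7987829744²
eq3: (x − 28.848)² + (y + 26.361)² = 36.1057019801²
eq2−eq1, eq2−eq3 (x²,y² cancel):
  6.510·x − 26.548·y = 6.673394
  56.350·x − 107.620·y = 187.761948
det = 6.510·-107.620 − -26.548·56.350 = 795.373600
x = (6.673394·-107.620 − -26.548·187.761948) / 795.373600 = 5.364163
y = (6.510·187.761948 − 6.673394·56.350) / 795.373600 = 1.064009

x=5.364 y=1.064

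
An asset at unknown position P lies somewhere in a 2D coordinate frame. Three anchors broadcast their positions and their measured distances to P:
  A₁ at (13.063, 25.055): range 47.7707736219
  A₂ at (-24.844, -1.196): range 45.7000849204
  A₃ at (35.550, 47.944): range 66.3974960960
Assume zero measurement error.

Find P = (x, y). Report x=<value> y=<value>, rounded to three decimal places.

eq1: (x − 13.063)² + (y − 25.055)² = 47.7707736219²
eq2: (x + 24.844)² + (y + 1.196)² = 45.7000849204²
eq3: (x − 35.550)² + (y − 47.944)² = 66.3974960960²
eq2−eq1, eq2−eq3 (x²,y² cancel):
  75.814·x + 52.502·y = -13.808809
  120.788·x + 98.280·y = 623.645158
det = 75.814·98.280 − 52.502·120.788 = 1109.388344
x = (-13.808809·98.280 − 52.502·623.645158) / 1109.388344 = -30.737431
y = (75.814·623.645158 − -13.808809·120.788) / 1109.388344 = 44.122487

x=-30.737 y=44.122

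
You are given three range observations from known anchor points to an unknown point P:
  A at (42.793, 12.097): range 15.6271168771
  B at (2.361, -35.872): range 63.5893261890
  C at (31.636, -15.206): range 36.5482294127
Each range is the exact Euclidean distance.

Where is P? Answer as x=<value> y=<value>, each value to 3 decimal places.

x=30.173 y=21.313

eq1: (x − 42.793)² + (y − 12.097)² = 15.6271168771²
eq2: (x − 2.361)² + (y + 35.872)² = 63.5893261890²
eq3: (x − 31.636)² + (y + 15.206)² = 36.5482294127²
eq1−eq3, eq1−eq2 (x²,y² cancel):
  -22.314·x − 54.606·y = -1837.085617
  -80.864·x − 95.938·y = -4484.599176
det = -22.314·-95.938 − -54.606·-80.864 = -2274.899052
x = (-1837.085617·-95.938 − -54.606·-4484.599176) / -2274.899052 = 30.172637
y = (-22.314·-4484.599176 − -1837.085617·-80.864) / -2274.899052 = 21.312922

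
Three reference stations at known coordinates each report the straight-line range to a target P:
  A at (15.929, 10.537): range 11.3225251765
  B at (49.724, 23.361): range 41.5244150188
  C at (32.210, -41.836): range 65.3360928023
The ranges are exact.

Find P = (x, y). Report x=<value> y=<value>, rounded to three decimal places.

eq1: (x − 15.929)² + (y − 10.537)² = 11.3225251765²
eq2: (x − 49.724)² + (y − 23.361)² = 41.5244150188²
eq3: (x − 32.210)² + (y + 41.836)² = 65.3360928023²
eq2−eq1, eq2−eq3 (x²,y² cancel):
  -67.590·x − 25.648·y = -1057.373621
  -35.028·x − 130.394·y = -2775.005481
det = -67.590·-130.394 − -25.648·-35.028 = 7914.932316
x = (-1057.373621·-130.394 − -25.648·-2775.005481) / 7914.932316 = 8.427341
y = (-67.590·-2775.005481 − -1057.373621·-35.028) / 7914.932316 = 19.017843

x=8.427 y=19.018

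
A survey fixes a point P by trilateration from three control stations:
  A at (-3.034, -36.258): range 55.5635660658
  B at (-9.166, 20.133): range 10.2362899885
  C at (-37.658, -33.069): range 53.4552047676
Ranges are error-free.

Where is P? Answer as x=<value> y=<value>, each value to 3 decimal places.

eq1: (x + 3.034)² + (y + 36.258)² = 55.5635660658²
eq2: (x + 9.166)² + (y − 20.133)² = 10.2362899885²
eq3: (x + 37.658)² + (y + 33.069)² = 53.4552047676²
eq2−eq3, eq2−eq1 (x²,y² cancel):
  -56.984·x − 106.404·y = -730.346804
  12.264·x − 112.782·y = -2148.033766
det = -56.984·-112.782 − -106.404·12.264 = 7731.708144
x = (-730.346804·-112.782 − -106.404·-2148.033766) / 7731.708144 = -18.907777
y = (-56.984·-2148.033766 − -730.346804·12.264) / 7731.708144 = 16.989846

x=-18.908 y=16.990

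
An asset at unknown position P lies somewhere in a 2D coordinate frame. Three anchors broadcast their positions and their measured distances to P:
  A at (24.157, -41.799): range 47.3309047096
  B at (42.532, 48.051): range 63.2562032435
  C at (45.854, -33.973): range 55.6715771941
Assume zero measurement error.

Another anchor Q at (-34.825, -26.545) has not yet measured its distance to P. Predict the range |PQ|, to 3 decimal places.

eq1: (x − 24.157)² + (y + 41.799)² = 47.3309047096²
eq2: (x − 42.532)² + (y − 48.051)² = 63.2562032435²
eq3: (x − 45.854)² + (y + 33.973)² = 55.6715771941²
eq2−eq1, eq2−eq3 (x²,y² cancel):
  -36.750·x − 179.700·y = -26.019867
  6.644·x − 164.048·y = 40.907162
det = -36.750·-164.048 − -179.700·6.644 = 7222.690800
x = (-26.019867·-164.048 − -179.700·40.907162) / 7222.690800 = 1.608753
y = (-36.750·40.907162 − -26.019867·6.644) / 7222.690800 = -0.184206
|P − Q| = √((1.608753 − -34.825)² + (-0.184206 − -26.545)²) = 44.970099

44.970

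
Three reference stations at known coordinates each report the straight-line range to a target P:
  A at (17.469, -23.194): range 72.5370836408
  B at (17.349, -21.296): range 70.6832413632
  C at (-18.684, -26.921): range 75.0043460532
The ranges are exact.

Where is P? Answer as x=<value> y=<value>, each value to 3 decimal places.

eq1: (x − 17.469)² + (y + 23.194)² = 72.5370836408²
eq2: (x − 17.349)² + (y + 21.296)² = 70.6832413632²
eq3: (x + 18.684)² + (y + 26.921)² = 75.0043460532²
eq2−eq3, eq2−eq1 (x²,y² cancel):
  -72.066·x − 11.250·y = -310.206637
  0.240·x − 3.796·y = -176.887713
det = -72.066·-3.796 − -11.250·0.240 = 276.262536
x = (-310.206637·-3.796 − -11.250·-176.887713) / 276.262536 = -2.940834
y = (-72.066·-176.887713 − -310.206637·0.240) / 276.262536 = 46.412517

x=-2.941 y=46.413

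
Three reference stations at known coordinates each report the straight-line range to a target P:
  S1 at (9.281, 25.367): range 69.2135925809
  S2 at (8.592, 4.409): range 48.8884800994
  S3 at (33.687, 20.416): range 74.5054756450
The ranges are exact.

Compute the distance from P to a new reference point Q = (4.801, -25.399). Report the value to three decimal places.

20.380

eq1: (x − 9.281)² + (y − 25.367)² = 69.2135925809²
eq2: (x − 8.592)² + (y − 4.409)² = 48.8884800994²
eq3: (x − 33.687)² + (y − 20.416)² = 74.5054756450²
eq3−eq2, eq3−eq1 (x²,y² cancel):
  -50.190·x − 32.014·y = 1702.617135
  -48.812·x + 9.902·y = -61.460872
det = -50.190·9.902 − -32.014·-48.812 = -2059.648748
x = (1702.617135·9.902 − -32.014·-61.460872) / -2059.648748 = -7.230217
y = (-50.190·-61.460872 − 1702.617135·-48.812) / -2059.648748 = -41.848334
|P − Q| = √((-7.230217 − 4.801)² + (-41.848334 − -25.399)²) = 20.379665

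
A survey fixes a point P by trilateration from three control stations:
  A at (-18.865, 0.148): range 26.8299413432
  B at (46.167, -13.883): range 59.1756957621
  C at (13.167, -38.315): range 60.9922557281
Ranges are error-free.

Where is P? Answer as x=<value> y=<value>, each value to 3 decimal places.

eq1: (x + 18.865)² + (y − 0.148)² = 26.8299413432²
eq2: (x − 46.167)² + (y + 13.883)² = 59.1756957621²
eq3: (x − 13.167)² + (y + 38.315)² = 60.9922557281²
eq1−eq3, eq1−eq2 (x²,y² cancel):
  64.064·x − 76.926·y = -1714.710521
  130.064·x − 28.062·y = -813.697767
det = 64.064·-28.062 − -76.926·130.064 = 8207.539296
x = (-1714.710521·-28.062 − -76.926·-813.697767) / 8207.539296 = -1.763782
y = (64.064·-813.697767 − -1714.710521·130.064) / 8207.539296 = 20.821512

x=-1.764 y=20.822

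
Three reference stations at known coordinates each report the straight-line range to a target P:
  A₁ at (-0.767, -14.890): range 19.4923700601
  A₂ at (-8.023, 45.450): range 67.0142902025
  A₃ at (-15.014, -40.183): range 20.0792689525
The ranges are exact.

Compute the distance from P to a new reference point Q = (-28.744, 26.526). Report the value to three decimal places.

48.032

eq1: (x + 0.767)² + (y + 14.890)² = 19.4923700601²
eq2: (x + 8.023)² + (y − 45.450)² = 67.0142902025²
eq3: (x + 15.014)² + (y + 40.183)² = 20.0792689525²
eq2−eq3, eq2−eq1 (x²,y² cancel):
  -13.982·x − 171.266·y = 3797.760706
  14.512·x − 120.680·y = 2203.191961
det = -13.982·-120.680 − -171.266·14.512 = 4172.759952
x = (3797.760706·-120.680 − -171.266·2203.191961) / 4172.759952 = -19.407272
y = (-13.982·2203.191961 − 3797.760706·14.512) / 4172.759952 = -20.590241
|P − Q| = √((-19.407272 − -28.744)² + (-20.590241 − 26.526)²) = 48.032433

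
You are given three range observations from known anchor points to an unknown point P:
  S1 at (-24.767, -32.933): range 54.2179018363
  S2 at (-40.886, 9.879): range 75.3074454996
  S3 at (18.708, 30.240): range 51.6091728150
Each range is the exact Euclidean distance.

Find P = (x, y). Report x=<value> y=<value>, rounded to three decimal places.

x=28.012 y=-20.524

eq1: (x + 24.767)² + (y + 32.933)² = 54.2179018363²
eq2: (x + 40.886)² + (y − 9.879)² = 75.3074454996²
eq3: (x − 18.708)² + (y − 30.240)² = 51.6091728150²
eq2−eq1, eq2−eq3 (x²,y² cancel):
  32.238·x − 85.624·y = 2660.357609
  119.188·x + 40.722·y = 2502.891856
det = 32.238·40.722 − -85.624·119.188 = 11518.149148
x = (2660.357609·40.722 − -85.624·2502.891856) / 11518.149148 = 28.011679
y = (32.238·2502.891856 − 2660.357609·119.188) / 11518.149148 = -20.523651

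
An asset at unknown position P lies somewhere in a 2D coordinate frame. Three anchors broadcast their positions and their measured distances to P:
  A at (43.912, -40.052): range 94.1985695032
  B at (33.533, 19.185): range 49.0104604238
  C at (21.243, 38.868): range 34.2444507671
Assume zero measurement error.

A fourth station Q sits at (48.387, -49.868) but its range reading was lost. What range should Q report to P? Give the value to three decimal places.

eq1: (x − 43.912)² + (y + 40.052)² = 94.1985695032²
eq2: (x − 33.533)² + (y − 19.185)² = 49.0104604238²
eq3: (x − 21.243)² + (y − 38.868)² = 34.2444507671²
eq2−eq1, eq2−eq3 (x²,y² cancel):
  20.758·x − 118.474·y = -4431.445132
  -24.580·x + 39.366·y = 1698.802982
det = 20.758·39.366 − -118.474·-24.580 = -2094.931492
x = (-4431.445132·39.366 − -118.474·1698.802982) / -2094.931492 = -12.800283
y = (20.758·1698.802982 − -4431.445132·-24.580) / -2094.931492 = 35.161612
|P − Q| = √((-12.800283 − 48.387)² + (35.161612 − -49.868)²) = 104.756473

104.756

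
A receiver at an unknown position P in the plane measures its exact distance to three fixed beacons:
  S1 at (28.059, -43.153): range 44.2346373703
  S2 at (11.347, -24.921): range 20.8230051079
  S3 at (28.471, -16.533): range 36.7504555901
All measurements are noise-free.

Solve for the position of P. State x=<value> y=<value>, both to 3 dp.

x=-8.254 y=-17.893

eq1: (x − 28.059)² + (y + 43.153)² = 44.2346373703²
eq2: (x − 11.347)² + (y + 24.921)² = 20.8230051079²
eq3: (x − 28.471)² + (y + 16.533)² = 36.7504555901²
eq1−eq3, eq1−eq2 (x²,y² cancel):
  0.824·x + 53.240·y = -959.443803
  -33.424·x + 36.464·y = -376.572638
det = 0.824·36.464 − 53.240·-33.424 = 1809.540096
x = (-959.443803·36.464 − 53.240·-376.572638) / 1809.540096 = -8.254269
y = (0.824·-376.572638 − -959.443803·-33.424) / 1809.540096 = -17.893356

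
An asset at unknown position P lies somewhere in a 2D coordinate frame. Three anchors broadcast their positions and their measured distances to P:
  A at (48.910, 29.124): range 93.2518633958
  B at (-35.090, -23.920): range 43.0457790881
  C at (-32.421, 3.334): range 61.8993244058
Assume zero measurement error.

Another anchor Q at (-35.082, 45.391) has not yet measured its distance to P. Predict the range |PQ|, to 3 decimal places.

eq1: (x − 48.910)² + (y − 29.124)² = 93.2518633958²
eq2: (x + 35.090)² + (y + 23.920)² = 43.0457790881²
eq3: (x + 32.421)² + (y − 3.334)² = 61.8993244058²
eq3−eq1, eq3−eq2 (x²,y² cancel):
  162.662·x + 51.580·y = -2686.224986
  -5.338·x − 54.508·y = 2719.824968
det = 162.662·-54.508 − 51.580·-5.338 = -8591.046256
x = (-2686.224986·-54.508 − 51.580·2719.824968) / -8591.046256 = -0.713787
y = (162.662·2719.824968 − -2686.224986·-5.338) / -8591.046256 = -49.827819
|P − Q| = √((-0.713787 − -35.082)² + (-49.827819 − 45.391)²) = 101.231406

101.231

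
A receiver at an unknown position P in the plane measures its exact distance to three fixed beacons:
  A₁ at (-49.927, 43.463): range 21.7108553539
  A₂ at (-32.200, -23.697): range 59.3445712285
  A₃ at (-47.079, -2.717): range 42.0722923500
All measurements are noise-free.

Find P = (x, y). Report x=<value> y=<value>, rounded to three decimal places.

x=-29.692 y=35.595

eq1: (x + 49.927)² + (y − 43.463)² = 21.7108553539²
eq2: (x + 32.200)² + (y + 23.697)² = 59.3445712285²
eq3: (x + 47.079)² + (y + 2.717)² = 42.0722923500²
eq1−eq3, eq1−eq2 (x²,y² cancel):
  5.696·x − 92.360·y = -3456.639911
  35.454·x − 134.320·y = -5833.766783
det = 5.696·-134.320 − -92.360·35.454 = 2509.444720
x = (-3456.639911·-134.320 − -92.360·-5833.766783) / 2509.444720 = -29.692157
y = (5.696·-5833.766783 − -3456.639911·35.454) / 2509.444720 = 35.594558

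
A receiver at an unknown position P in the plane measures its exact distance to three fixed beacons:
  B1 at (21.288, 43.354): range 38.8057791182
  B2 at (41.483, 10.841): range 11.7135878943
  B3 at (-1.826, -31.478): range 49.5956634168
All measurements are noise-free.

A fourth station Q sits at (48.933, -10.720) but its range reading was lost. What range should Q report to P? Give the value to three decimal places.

eq1: (x − 21.288)² + (y − 43.354)² = 38.8057791182²
eq2: (x − 41.483)² + (y − 10.841)² = 11.7135878943²
eq3: (x + 1.826)² + (y + 31.478)² = 49.5956634168²
eq3−eq1, eq3−eq2 (x²,y² cancel):
  46.228·x + 149.664·y = 2292.390837
  86.618·x + 84.638·y = 3166.689498
det = 46.228·84.638 − 149.664·86.618 = -9050.950888
x = (2292.390837·84.638 − 149.664·3166.689498) / -9050.950888 = 30.926700
y = (46.228·3166.689498 − 2292.390837·86.618) / -9050.950888 = 5.764321
|P − Q| = √((30.926700 − 48.933)² + (5.764321 − -10.720)²) = 24.412286

24.412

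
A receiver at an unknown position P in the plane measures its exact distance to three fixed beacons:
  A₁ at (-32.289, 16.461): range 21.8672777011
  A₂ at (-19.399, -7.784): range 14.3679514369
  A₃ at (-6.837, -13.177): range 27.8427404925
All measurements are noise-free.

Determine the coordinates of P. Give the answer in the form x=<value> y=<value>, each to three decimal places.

eq1: (x + 32.289)² + (y − 16.461)² = 21.8672777011²
eq2: (x + 19.399)² + (y + 7.784)² = 14.3679514369²
eq3: (x + 6.837)² + (y + 13.177)² = 27.8427404925²
eq3−eq2, eq3−eq1 (x²,y² cancel):
  -25.124·x + 10.786·y = 785.314129
  -50.904·x + 59.276·y = 1390.206508
det = -25.124·59.276 − 10.786·-50.904 = -940.199680
x = (785.314129·59.276 − 10.786·1390.206508) / -940.199680 = -33.562565
y = (-25.124·1390.206508 − 785.314129·-50.904) / -940.199680 = -5.369160

x=-33.563 y=-5.369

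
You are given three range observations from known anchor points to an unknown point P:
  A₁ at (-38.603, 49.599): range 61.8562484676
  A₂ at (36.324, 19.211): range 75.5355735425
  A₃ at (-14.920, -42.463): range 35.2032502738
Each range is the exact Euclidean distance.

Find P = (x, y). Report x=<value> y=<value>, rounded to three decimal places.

x=-32.483 y=-11.954

eq1: (x + 38.603)² + (y − 49.599)² = 61.8562484676²
eq2: (x − 36.324)² + (y − 19.211)² = 75.5355735425²
eq3: (x + 14.920)² + (y + 42.463)² = 35.2032502738²
eq3−eq1, eq3−eq2 (x²,y² cancel):
  -47.366·x + 184.124·y = -662.387004
  102.488·x + 123.348·y = -4803.571313
det = -47.366·123.348 − 184.124·102.488 = -24713.001880
x = (-662.387004·123.348 − 184.124·-4803.571313) / -24713.001880 = -32.482847
y = (-47.366·-4803.571313 − -662.387004·102.488) / -24713.001880 = -11.953735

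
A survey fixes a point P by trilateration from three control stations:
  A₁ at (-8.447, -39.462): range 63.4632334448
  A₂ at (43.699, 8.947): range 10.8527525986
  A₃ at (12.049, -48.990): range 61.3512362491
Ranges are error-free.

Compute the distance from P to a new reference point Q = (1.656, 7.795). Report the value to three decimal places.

31.206

eq1: (x + 8.447)² + (y + 39.462)² = 63.4632334448²
eq2: (x − 43.699)² + (y − 8.947)² = 10.8527525986²
eq3: (x − 12.049)² + (y + 48.990)² = 61.3512362491²
eq2−eq1, eq2−eq3 (x²,y² cancel):
  -104.292·x − 96.818·y = -4270.849917
  -63.300·x − 115.874·y = -3090.644859
det = -104.292·-115.874 − -96.818·-63.300 = 5956.151808
x = (-4270.849917·-115.874 − -96.818·-3090.644859) / 5956.151808 = 32.848459
y = (-104.292·-3090.644859 − -4270.849917·-63.300) / 5956.151808 = 8.727906
|P − Q| = √((32.848459 − 1.656)² + (8.727906 − 7.795)²) = 31.206407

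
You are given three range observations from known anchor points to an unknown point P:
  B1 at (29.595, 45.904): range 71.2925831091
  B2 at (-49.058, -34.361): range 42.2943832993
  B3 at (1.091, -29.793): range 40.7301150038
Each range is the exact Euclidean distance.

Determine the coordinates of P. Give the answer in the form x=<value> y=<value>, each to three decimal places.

eq1: (x − 29.595)² + (y − 45.904)² = 71.2925831091²
eq2: (x + 49.058)² + (y + 34.361)² = 42.2943832993²
eq3: (x − 1.091)² + (y + 29.793)² = 40.7301150038²
eq1−eq2, eq1−eq3 (x²,y² cancel):
  -157.306·x − 160.530·y = 3898.141992
  -57.008·x − 151.394·y = 1329.462027
det = -157.306·-151.394 − -160.530·-57.008 = 14663.690324
x = (3898.141992·-151.394 − -160.530·1329.462027) / 14663.690324 = -25.691812
y = (-157.306·1329.462027 − 3898.141992·-57.008) / 14663.690324 = 0.892881

x=-25.692 y=0.893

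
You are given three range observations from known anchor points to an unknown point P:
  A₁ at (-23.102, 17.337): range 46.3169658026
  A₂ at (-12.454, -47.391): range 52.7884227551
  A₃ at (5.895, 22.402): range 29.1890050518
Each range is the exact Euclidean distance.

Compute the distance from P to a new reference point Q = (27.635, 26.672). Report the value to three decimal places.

32.373

eq1: (x + 23.102)² + (y − 17.337)² = 46.3169658026²
eq2: (x + 12.454)² + (y + 47.391)² = 52.7884227551²
eq3: (x − 5.895)² + (y − 22.402)² = 29.1890050518²
eq3−eq2, eq3−eq1 (x²,y² cancel):
  -36.698·x − 139.586·y = -70.211193
  -57.994·x − 10.130·y = -995.589961
det = -36.698·-10.130 − -139.586·-57.994 = -7723.399744
x = (-70.211193·-10.130 − -139.586·-995.589961) / -7723.399744 = 17.901337
y = (-36.698·-995.589961 − -70.211193·-57.994) / -7723.399744 = -4.203373
|P − Q| = √((17.901337 − 27.635)² + (-4.203373 − 26.672)²) = 32.373336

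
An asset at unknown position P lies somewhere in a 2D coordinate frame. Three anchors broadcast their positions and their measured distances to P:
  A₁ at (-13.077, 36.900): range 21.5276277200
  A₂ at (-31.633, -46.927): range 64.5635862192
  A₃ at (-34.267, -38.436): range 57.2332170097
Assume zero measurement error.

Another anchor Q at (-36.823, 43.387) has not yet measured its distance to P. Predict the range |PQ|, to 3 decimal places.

35.439

eq1: (x + 13.077)² + (y − 36.900)² = 21.5276277200²
eq2: (x + 31.633)² + (y + 46.927)² = 64.5635862192²
eq3: (x + 34.267)² + (y + 38.436)² = 57.2332170097²
eq1−eq2, eq1−eq3 (x²,y² cancel):
  -37.112·x − 167.654·y = -2034.845821
  -42.380·x − 150.672·y = -1693.266918
det = -37.112·-150.672 − -167.654·-42.380 = -1513.437256
x = (-2034.845821·-150.672 − -167.654·-1693.266918) / -1513.437256 = -15.006448
y = (-37.112·-1693.266918 − -2034.845821·-42.380) / -1513.437256 = 15.459012
|P − Q| = √((-15.006448 − -36.823)² + (15.459012 − 43.387)²) = 35.439166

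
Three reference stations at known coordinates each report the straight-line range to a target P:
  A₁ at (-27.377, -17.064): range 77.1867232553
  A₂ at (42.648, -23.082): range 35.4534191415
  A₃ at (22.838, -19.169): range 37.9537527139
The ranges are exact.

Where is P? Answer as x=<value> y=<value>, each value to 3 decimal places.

eq1: (x + 27.377)² + (y + 17.064)² = 77.1867232553²
eq2: (x − 42.648)² + (y + 23.082)² = 35.4534191415²
eq3: (x − 22.838)² + (y + 19.169)² = 37.9537527139²
eq1−eq3, eq1−eq2 (x²,y² cancel):
  100.430·x − 4.210·y = 4365.647482
  140.050·x − 12.036·y = 6011.795721
det = 100.430·-12.036 − -4.210·140.050 = -619.164980
x = (4365.647482·-12.036 − -4.210·6011.795721) / -619.164980 = 43.987102
y = (100.430·6011.795721 − 4365.647482·140.050) / -619.164980 = 12.346121

x=43.987 y=12.346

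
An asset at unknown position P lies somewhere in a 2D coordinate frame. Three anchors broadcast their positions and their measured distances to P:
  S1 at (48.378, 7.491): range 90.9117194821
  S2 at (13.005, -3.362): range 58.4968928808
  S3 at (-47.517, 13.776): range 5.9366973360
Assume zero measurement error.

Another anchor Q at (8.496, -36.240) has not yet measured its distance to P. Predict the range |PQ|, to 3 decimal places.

72.901

eq1: (x − 48.378)² + (y − 7.491)² = 90.9117194821²
eq2: (x − 13.005)² + (y + 3.362)² = 58.4968928808²
eq3: (x + 47.517)² + (y − 13.776)² = 5.9366973360²
eq1−eq2, eq1−eq3 (x²,y² cancel):
  -70.746·x − 21.706·y = 2626.941366
  -191.790·x + 12.570·y = 8280.793864
det = -70.746·12.570 − -21.706·-191.790 = -5052.270960
x = (2626.941366·12.570 − -21.706·8280.793864) / -5052.270960 = -42.112461
y = (-70.746·8280.793864 − 2626.941366·-191.790) / -5052.270960 = 16.232692
|P − Q| = √((-42.112461 − 8.496)² + (16.232692 − -36.240)²) = 72.901301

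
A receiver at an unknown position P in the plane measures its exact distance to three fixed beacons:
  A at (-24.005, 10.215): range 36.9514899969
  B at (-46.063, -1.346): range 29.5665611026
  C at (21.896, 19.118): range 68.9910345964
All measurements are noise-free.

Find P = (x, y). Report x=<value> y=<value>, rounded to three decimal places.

eq1: (x + 24.005)² + (y − 10.215)² = 36.9514899969²
eq2: (x + 46.063)² + (y + 1.346)² = 29.5665611026²
eq3: (x − 21.896)² + (y − 19.118)² = 68.9910345964²
eq2−eq3, eq2−eq1 (x²,y² cancel):
  135.918·x + 40.928·y = -5164.260264
  44.116·x + 23.122·y = -1934.256513
det = 135.918·23.122 − 40.928·44.116 = 1337.116348
x = (-5164.260264·23.122 − 40.928·-1934.256513) / 1337.116348 = -30.096689
y = (135.918·-1934.256513 − -5164.260264·44.116) / 1337.116348 = -26.230904

x=-30.097 y=-26.231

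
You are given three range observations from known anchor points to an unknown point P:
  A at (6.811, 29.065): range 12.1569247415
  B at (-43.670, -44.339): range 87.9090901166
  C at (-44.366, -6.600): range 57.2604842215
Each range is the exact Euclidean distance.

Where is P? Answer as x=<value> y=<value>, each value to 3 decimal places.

eq1: (x − 6.811)² + (y − 29.065)² = 12.1569247415²
eq2: (x + 43.670)² + (y + 44.339)² = 87.9090901166²
eq3: (x + 44.366)² + (y + 6.600)² = 57.2604842215²
eq1−eq3, eq1−eq2 (x²,y² cancel):
  -102.354·x − 71.330·y = -2010.234224
  -100.962·x − 146.808·y = -4598.365431
det = -102.354·-146.808 − -71.330·-100.962 = 7824.766572
x = (-2010.234224·-146.808 − -71.330·-4598.365431) / 7824.766572 = -4.202418
y = (-102.354·-4598.365431 − -2010.234224·-100.962) / 7824.766572 = 34.212372

x=-4.202 y=34.212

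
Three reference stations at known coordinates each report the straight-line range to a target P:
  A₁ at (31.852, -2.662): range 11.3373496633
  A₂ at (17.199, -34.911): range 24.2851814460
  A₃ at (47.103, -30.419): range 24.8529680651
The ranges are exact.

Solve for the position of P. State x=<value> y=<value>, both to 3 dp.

eq1: (x − 31.852)² + (y + 2.662)² = 11.3373496633²
eq2: (x − 17.199)² + (y + 34.911)² = 24.2851814460²
eq3: (x − 47.103)² + (y + 30.419)² = 24.8529680651²
eq1−eq3, eq1−eq2 (x²,y² cancel):
  30.502·x − 55.514·y = 1633.237498
  -29.306·x − 64.498·y = 31.712834
det = 30.502·-64.498 − -55.514·-29.306 = -3594.211280
x = (1633.237498·-64.498 − -55.514·31.712834) / -3594.211280 = 28.818575
y = (30.502·31.712834 − 1633.237498·-29.306) / -3594.211280 = -13.586002

x=28.819 y=-13.586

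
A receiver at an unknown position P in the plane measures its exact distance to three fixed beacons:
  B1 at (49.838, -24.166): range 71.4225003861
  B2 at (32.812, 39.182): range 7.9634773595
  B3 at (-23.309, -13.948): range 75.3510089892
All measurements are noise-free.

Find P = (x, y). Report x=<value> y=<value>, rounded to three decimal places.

eq1: (x − 49.838)² + (y + 24.166)² = 71.4225003861²
eq2: (x − 32.812)² + (y − 39.182)² = 7.9634773595²
eq3: (x + 23.309)² + (y + 13.948)² = 75.3510089892²
eq2−eq1, eq2−eq3 (x²,y² cancel):
  34.052·x − 126.696·y = -4581.791258
  -112.242·x − 106.260·y = -7488.357867
det = 34.052·-106.260 − -126.696·-112.242 = -17838.977952
x = (-4581.791258·-106.260 − -126.696·-7488.357867) / -17838.977952 = 25.891834
y = (34.052·-7488.357867 − -4581.791258·-112.242) / -17838.977952 = 43.122592

x=25.892 y=43.123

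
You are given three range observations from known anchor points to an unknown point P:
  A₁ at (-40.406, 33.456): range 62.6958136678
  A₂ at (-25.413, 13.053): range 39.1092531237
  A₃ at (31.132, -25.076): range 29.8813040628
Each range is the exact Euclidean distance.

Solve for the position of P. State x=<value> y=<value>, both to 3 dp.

eq1: (x + 40.406)² + (y − 33.456)² = 62.6958136678²
eq2: (x + 25.413)² + (y − 13.053)² = 39.1092531237²
eq3: (x − 31.132)² + (y + 25.076)² = 29.8813040628²
eq3−eq2, eq3−eq1 (x²,y² cancel):
  -113.090·x + 76.258·y = -1418.447169
  -143.076·x + 117.064·y = -1883.931147
det = -113.090·117.064 − 76.258·-143.076 = -2328.078152
x = (-1418.447169·117.064 − 76.258·-1883.931147) / -2328.078152 = 9.614917
y = (-113.090·-1883.931147 − -1418.447169·-143.076) / -2328.078152 = -4.341790

x=9.615 y=-4.342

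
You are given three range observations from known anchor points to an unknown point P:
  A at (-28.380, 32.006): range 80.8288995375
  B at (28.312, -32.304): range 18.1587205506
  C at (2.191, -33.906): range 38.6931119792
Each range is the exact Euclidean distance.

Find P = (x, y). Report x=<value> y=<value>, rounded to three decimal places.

eq1: (x + 28.380)² + (y − 32.006)² = 80.8288995375²
eq2: (x − 28.312)² + (y + 32.304)² = 18.1587205506²
eq3: (x − 2.191)² + (y + 33.906)² = 38.6931119792²
eq1−eq2, eq1−eq3 (x²,y² cancel):
  113.384·x − 128.620·y = 6218.881192
  61.142·x − 131.824·y = 4360.762967
det = 113.384·-131.824 − -128.620·61.142 = -7082.648376
x = (6218.881192·-131.824 − -128.620·4360.762967) / -7082.648376 = 36.556447
y = (113.384·4360.762967 − 6218.881192·61.142) / -7082.648376 = -16.124747

x=36.556 y=-16.125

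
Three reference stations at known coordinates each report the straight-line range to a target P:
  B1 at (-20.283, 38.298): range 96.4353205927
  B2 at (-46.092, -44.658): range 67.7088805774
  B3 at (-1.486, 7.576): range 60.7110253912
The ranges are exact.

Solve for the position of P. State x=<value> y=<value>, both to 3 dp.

eq1: (x + 20.283)² + (y − 38.298)² = 96.4353205927²
eq2: (x + 46.092)² + (y + 44.658)² = 67.7088805774²
eq3: (x + 1.486)² + (y − 7.576)² = 60.7110253912²
eq1−eq2, eq1−eq3 (x²,y² cancel):
  -51.618·x − 165.912·y = 6955.951084
  37.594·x − 61.444·y = 3795.409533
det = -51.618·-61.444 − -165.912·37.594 = 9408.912120
x = (6955.951084·-61.444 − -165.912·3795.409533) / 9408.912120 = 21.501160
y = (-51.618·3795.409533 − 6955.951084·37.594) / 9408.912120 = -48.614916

x=21.501 y=-48.615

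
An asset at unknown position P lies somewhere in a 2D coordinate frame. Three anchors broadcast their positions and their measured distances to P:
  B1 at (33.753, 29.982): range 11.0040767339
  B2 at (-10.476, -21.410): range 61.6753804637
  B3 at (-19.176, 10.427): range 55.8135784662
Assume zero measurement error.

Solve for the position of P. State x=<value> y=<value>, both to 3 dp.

eq1: (x − 33.753)² + (y − 29.982)² = 11.0040767339²
eq2: (x + 10.476)² + (y + 21.410)² = 61.6753804637²
eq3: (x + 19.176)² + (y − 10.427)² = 55.8135784662²
eq3−eq1, eq3−eq2 (x²,y² cancel):
  105.858·x + 39.110·y = 4555.809864
  17.400·x − 63.674·y = -597.003643
det = 105.858·-63.674 − 39.110·17.400 = -7420.916292
x = (4555.809864·-63.674 − 39.110·-597.003643) / -7420.916292 = 35.944055
y = (105.858·-597.003643 − 4555.809864·17.400) / -7420.916292 = 19.198263

x=35.944 y=19.198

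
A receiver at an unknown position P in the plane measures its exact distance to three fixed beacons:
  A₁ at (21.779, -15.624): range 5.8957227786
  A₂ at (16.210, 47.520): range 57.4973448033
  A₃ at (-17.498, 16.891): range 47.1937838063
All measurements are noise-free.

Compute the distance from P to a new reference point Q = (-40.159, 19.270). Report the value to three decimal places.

eq1: (x − 21.779)² + (y + 15.624)² = 5.8957227786²
eq2: (x − 16.210)² + (y − 47.520)² = 57.4973448033²
eq3: (x + 17.498)² + (y − 16.891)² = 47.1937838063²
eq1−eq2, eq1−eq3 (x²,y² cancel):
  -11.138·x + 126.288·y = -1468.704829
  -78.554·x + 65.030·y = -2319.442015
det = -11.138·65.030 − 126.288·-78.554 = 9196.123412
x = (-1468.704829·65.030 − 126.288·-2319.442015) / 9196.123412 = 21.466417
y = (-11.138·-2319.442015 − -1468.704829·-78.554) / 9196.123412 = -9.736569
|P − Q| = √((21.466417 − -40.159)² + (-9.736569 − 19.270)²) = 68.110741

68.111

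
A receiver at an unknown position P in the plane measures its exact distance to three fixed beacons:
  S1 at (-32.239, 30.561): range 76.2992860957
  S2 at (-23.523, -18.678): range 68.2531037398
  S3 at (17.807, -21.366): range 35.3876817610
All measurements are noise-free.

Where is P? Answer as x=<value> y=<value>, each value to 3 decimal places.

eq1: (x + 32.239)² + (y − 30.561)² = 76.2992860957²
eq2: (x + 23.523)² + (y + 18.678)² = 68.2531037398²
eq3: (x − 17.807)² + (y + 21.366)² = 35.3876817610²
eq3−eq2, eq3−eq1 (x²,y² cancel):
  -82.660·x + 5.376·y = -3277.594142
  -100.092·x + 103.854·y = -3369.560401
det = -82.660·103.854 − 5.376·-100.092 = -8046.477048
x = (-3277.594142·103.854 − 5.376·-3369.560401) / -8046.477048 = 40.051877
y = (-82.660·-3369.560401 − -3277.594142·-100.092) / -8046.477048 = 6.155873

x=40.052 y=6.156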